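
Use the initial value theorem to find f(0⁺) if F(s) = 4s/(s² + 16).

f(0⁺) = lim_{s→∞} s·4s/(s² + 16) = lim_{s→∞} 4s²/(s² + 16) = 4

Final answer: 4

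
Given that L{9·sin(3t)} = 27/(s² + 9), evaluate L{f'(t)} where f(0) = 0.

L{f'(t)} = s·F(s) - f(0) = s·27/(s² + 9) - 0 = 27s/(s² + 9)

Final answer: 27s/(s² + 9)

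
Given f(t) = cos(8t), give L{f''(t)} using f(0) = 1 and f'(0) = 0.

F(s) = s/(s² + 64). L{f''(t)} = s²F(s) - sf(0) - f'(0) = s³/(s² + 64) - s = (s³ - s(s² + 64))/(s² + 64) = -64s/(s² + 64)

Final answer: -64s/(s² + 64)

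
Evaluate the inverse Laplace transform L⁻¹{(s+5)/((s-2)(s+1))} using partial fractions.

Using partial fractions, f(t) = (7e^(2t) - 4e^(-t))/3

Final answer: (7e^(2t) - 4e^(-t))/3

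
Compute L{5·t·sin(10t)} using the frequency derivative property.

L{sin(10t)} = 10/(s² + 100). By L{t·f(t)} = -F'(s): -d/ds[10/(s² + 100)] = -(10)·(-2s)/(s² + 100)² = 20s/(s² + 100)². Then L{5·t·sin(10t)} = 5·20s/(s² + 100)² = 100s/(s² + 100)²

Final answer: 100s/(s² + 100)²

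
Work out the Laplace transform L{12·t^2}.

L{t^n} = n!/s^(n+1), so L{t^2} = 2/s^3. Then L{12·t^2} = 12·2/s^3 = 24/s^3

Final answer: 24/s^3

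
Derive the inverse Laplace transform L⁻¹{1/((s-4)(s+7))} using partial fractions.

Decompose: A/(s-4) + B/(s+7). A = 1/11, B = -1/11. f(t) = (e^(4t) - e^(-7t))/11

Final answer: (e^(4t) - e^(-7t))/11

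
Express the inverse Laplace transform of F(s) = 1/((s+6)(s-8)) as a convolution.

1/((s+6)(s-8)) = (1/(s+6))·(1/(s-8)) = L{e^(-6t)}·L{e^(8t)}. So f(t) = e^(-6t)*e^(8t) = ∫₀ᵗ e^(-6τ)·e^(8(t-τ)) dτ

Final answer: ∫₀ᵗ e^(-6τ)·e^(8(t-τ)) dτ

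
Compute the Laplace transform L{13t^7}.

L{13t^7} = 13 · L{t^7} = 13 · 5040/s^8 = 65520/s^8

Final answer: 65520/s^8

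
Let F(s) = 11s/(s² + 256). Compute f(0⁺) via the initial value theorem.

f(0⁺) = lim_{s→∞} s·11s/(s² + 256) = lim_{s→∞} 11s²/(s² + 256) = 11

Final answer: 11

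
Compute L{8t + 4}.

L{8t + 4} = 8·L{t} + 4·L{1} = 8/s² + 4/s

Final answer: 8/s² + 4/s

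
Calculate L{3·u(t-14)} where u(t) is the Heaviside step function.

L{u(t-a)} = e^(-as)/s. Here a=14, so L{u(t-14)} = e^(-14s)/s, and L{3·u(t-14)} = 3·e^(-14s)/s

Final answer: 3·e^(-14s)/s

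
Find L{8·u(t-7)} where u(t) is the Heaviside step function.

L{u(t-a)} = e^(-as)/s. Here a=7, so L{u(t-7)} = e^(-7s)/s, and L{8·u(t-7)} = 8·e^(-7s)/s

Final answer: 8·e^(-7s)/s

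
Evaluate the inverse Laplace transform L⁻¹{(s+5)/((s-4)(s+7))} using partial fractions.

Using partial fractions, f(t) = (9e^(4t) + 2e^(-7t))/11

Final answer: (9e^(4t) + 2e^(-7t))/11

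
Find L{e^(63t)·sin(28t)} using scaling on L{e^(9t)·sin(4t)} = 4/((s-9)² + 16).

Scaling with a=7: L{e^(63t)·sin(28t)} = (1/7) · 4/((s/7-9)² + 16). Simplifying: 28/((s-63)² + 784)

Final answer: 28/((s-63)² + 784)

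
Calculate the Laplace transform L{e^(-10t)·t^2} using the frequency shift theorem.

L{e^(at)·t^n} = n!/(s-a)^(n+1), so L{e^(-10t)·t^2} = 2/(s+10)^3

Final answer: 2/(s+10)^3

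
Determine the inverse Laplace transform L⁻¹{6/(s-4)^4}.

L⁻¹{n!/(s-a)^(n+1)} = t^n·e^(at), so L⁻¹{6/(s-4)^4} = t^3·e^(4t)

Final answer: t^3·e^(4t)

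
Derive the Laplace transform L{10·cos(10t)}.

L{cos(ωt)} = s/(s² + ω²), so L{cos(10t)} = s/(s² + 100). Then L{10·cos(10t)} = 10·s/(s² + 100) = 10s/(s² + 100)

Final answer: 10s/(s² + 100)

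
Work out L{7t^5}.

L{t^n} = n!/s^(n+1). So L{7t^5} = 7·5!/s^6 = 840/s^6

Final answer: 840/s^6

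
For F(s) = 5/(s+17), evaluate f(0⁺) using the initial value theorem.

f(0⁺) = lim_{s→∞} s·5/(s+17) = lim_{s→∞} 5s/(s+17) = 5

Final answer: 5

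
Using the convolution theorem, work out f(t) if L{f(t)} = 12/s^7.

12/s^7 = (12/s)·(1/s^6) = L{12}·L{t^5/120}. By convolution, f(t) = 12*t^5/120 = ∫₀ᵗ 12·τ^5/120 dτ = 12·t^6/720

Final answer: 12·t^6/720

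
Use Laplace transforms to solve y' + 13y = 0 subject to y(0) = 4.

L{y'} + 13L{y} = 0. sY - 4 + 13Y = 0. Y(s+13) = 4. Y = 4/(s+13)

Final answer: y(t) = 4e^(-13t)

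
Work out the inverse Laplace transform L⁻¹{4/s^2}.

L⁻¹{n!/s^(n+1)} = t^n with n=1. So L⁻¹{1/s^2} = t, and L⁻¹{4/s^2} = (4/1)·t = 4·t

Final answer: 4·t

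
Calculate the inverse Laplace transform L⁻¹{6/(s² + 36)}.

L⁻¹{6/(s² + 36)} = sin(6t)

Final answer: sin(6t)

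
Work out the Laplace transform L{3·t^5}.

L{t^n} = n!/s^(n+1), so L{t^5} = 120/s^6. Then L{3·t^5} = 3·120/s^6 = 360/s^6

Final answer: 360/s^6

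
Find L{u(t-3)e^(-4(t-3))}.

u(t-a)f(t-a) with f(t)=e^(-4t). L{e^(-4t)} = 1/(s+4). By time shift: e^(-3s)/(s+4)

Final answer: e^(-3s)/(s+4)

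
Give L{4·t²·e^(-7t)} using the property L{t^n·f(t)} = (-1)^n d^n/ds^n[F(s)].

L{e^(-7t)} = 1/(s+7). d/ds[1/(s+7)] = -1/(s+7)². d²/ds²[1/(s+7)] = 2/(s+7)³. So L{t²·e^(-7t)} = (-1)² · 2/(s+7)³ = 2/(s+7)³. Then L{4·t²·e^(-7t)} = 4·2/(s+7)³ = 8/(s+7)³

Final answer: 8/(s+7)³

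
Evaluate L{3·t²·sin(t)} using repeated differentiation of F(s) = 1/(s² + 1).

F(s) = 1/(s² + 1). F'(s) = -2s/(s² + 1)². F''(s) = -2(1 - 3s²)/(s² + 1)³ = (6s² - 2)/(s² + 1)³. So L{t²·sin(t)} = (-1)² F''(s) = (6s² - 2)/(s² + 1)³. Then L{3·t²·sin(t)} = 3·(6s² - 2)/(s² + 1)³ = (18s² - 6)/(s² + 1)³

Final answer: (18s² - 6)/(s² + 1)³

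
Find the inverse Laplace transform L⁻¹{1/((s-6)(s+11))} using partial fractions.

Decompose: A/(s-6) + B/(s+11). A = 1/17, B = -1/17. f(t) = (e^(6t) - e^(-11t))/17

Final answer: (e^(6t) - e^(-11t))/17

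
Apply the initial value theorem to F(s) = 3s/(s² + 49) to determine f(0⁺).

f(0⁺) = lim_{s→∞} s·3s/(s² + 49) = lim_{s→∞} 3s²/(s² + 49) = 3

Final answer: 3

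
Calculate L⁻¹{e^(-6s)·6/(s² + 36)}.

L⁻¹{6/(s² + 36)} = sin(6t). By the time shift theorem, L⁻¹{e^(-as)F(s)} = u(t-a)f(t-a) with a=6, so L⁻¹{e^(-6s)·6/(s² + 36)} = u(t-6)·sin(6(t-6))

Final answer: u(t-6)·sin(6(t-6))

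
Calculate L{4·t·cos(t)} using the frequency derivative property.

L{cos(t)} = s/(s² + 1). Derivative: d/ds[s/(s² + 1)] = [(s² + 1) - s·2s]/(s² + 1)² = (1 - s²)/(s² + 1)². So L{t·cos(t)} = -F'(s) = (s² - 1)/(s² + 1)². Then L{4·t·cos(t)} = 4·(s² - 1)/(s² + 1)²

Final answer: 4·(s² - 1)/(s² + 1)²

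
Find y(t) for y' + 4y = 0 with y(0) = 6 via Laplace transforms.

L{y'} + 4L{y} = 0. sY - 6 + 4Y = 0. Y(s+4) = 6. Y = 6/(s+4)

Final answer: y(t) = 6e^(-4t)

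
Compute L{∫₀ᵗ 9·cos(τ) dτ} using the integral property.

L{∫₀ᵗ f(τ)dτ} = F(s)/s with F(s) = 9s/(s² + 1), so the result is (9s/(s² + 1))/s = 9/(s² + 1)

Final answer: 9/(s² + 1)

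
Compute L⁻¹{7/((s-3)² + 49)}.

Form: b/((s-a)² + b²) → e^(at)sin(bt). With a=3, b=7

Final answer: e^(3t)·sin(7t)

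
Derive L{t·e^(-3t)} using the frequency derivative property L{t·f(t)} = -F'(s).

L{e^(-3t)} = 1/(s+3). By frequency derivative: L{t·e^(-3t)} = -d/ds[1/(s+3)] = -(-1)/(s+3)² = 1/(s+3)²

Final answer: 1/(s+3)²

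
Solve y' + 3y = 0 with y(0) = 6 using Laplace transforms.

L{y'} + 3L{y} = 0. sY - 6 + 3Y = 0. Y(s+3) = 6. Y = 6/(s+3)

Final answer: y(t) = 6e^(-3t)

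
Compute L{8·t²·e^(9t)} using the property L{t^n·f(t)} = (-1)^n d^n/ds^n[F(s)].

L{e^(9t)} = 1/(s-9). d/ds[1/(s-9)] = -1/(s-9)². d²/ds²[1/(s-9)] = 2/(s-9)³. So L{t²·e^(9t)} = (-1)² · 2/(s-9)³ = 2/(s-9)³. Then L{8·t²·e^(9t)} = 8·2/(s-9)³ = 16/(s-9)³

Final answer: 16/(s-9)³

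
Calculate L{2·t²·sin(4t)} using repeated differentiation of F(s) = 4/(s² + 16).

F(s) = 4/(s² + 16). F'(s) = -8s/(s² + 16)². F''(s) = -8(16 - 3s²)/(s² + 16)³ = (24s² - 128)/(s² + 16)³. So L{t²·sin(4t)} = (-1)² F''(s) = (24s² - 128)/(s² + 16)³. Then L{2·t²·sin(4t)} = 2·(24s² - 128)/(s² + 16)³ = (48s² - 256)/(s² + 16)³

Final answer: (48s² - 256)/(s² + 16)³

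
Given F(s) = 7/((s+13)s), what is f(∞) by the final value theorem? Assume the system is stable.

f(∞) = lim_{s→0} sF(s) = lim_{s→0} 7/(s+13) = 7/13

Final answer: 7/13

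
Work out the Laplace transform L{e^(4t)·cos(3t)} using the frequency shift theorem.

Frequency shift: L{e^(at)f(t)} = F(s-a). L{e^(4t)·cos(3t)} = (s-4)/((s-4)² + 9)

Final answer: (s-4)/((s-4)² + 9)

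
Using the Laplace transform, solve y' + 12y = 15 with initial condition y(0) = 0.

sY + 12Y = 15/s. Y = 15/(s(s+12)). Partial fractions: Y = 5/4/s - 5/4/(s+12)

Final answer: y(t) = 5/4(1 - e^(-12t))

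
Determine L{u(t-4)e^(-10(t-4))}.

u(t-a)f(t-a) with f(t)=e^(-10t). L{e^(-10t)} = 1/(s+10). By time shift: e^(-4s)/(s+10)

Final answer: e^(-4s)/(s+10)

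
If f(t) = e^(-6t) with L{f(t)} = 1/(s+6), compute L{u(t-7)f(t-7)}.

Time shift theorem: L{u(t-a)f(t-a)} = e^(-as)F(s). Here a=7, F(s) = 1/(s+6), so L{u(t-7)f(t-7)} = e^(-7s)·1/(s+6)

Final answer: e^(-7s)·1/(s+6)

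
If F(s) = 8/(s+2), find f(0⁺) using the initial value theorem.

f(0⁺) = lim_{s→∞} s·8/(s+2) = lim_{s→∞} 8s/(s+2) = 8

Final answer: 8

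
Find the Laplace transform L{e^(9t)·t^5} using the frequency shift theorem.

L{e^(at)·t^n} = n!/(s-a)^(n+1), so L{e^(9t)·t^5} = 120/(s-9)^6

Final answer: 120/(s-9)^6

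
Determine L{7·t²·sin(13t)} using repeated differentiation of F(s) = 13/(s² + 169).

F(s) = 13/(s² + 169). F'(s) = -26s/(s² + 169)². F''(s) = -26(169 - 3s²)/(s² + 169)³ = (78s² - 4394)/(s² + 169)³. So L{t²·sin(13t)} = (-1)² F''(s) = (78s² - 4394)/(s² + 169)³. Then L{7·t²·sin(13t)} = 7·(78s² - 4394)/(s² + 169)³ = (546s² - 30758)/(s² + 169)³

Final answer: (546s² - 30758)/(s² + 169)³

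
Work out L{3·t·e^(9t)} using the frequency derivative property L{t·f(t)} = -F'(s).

L{e^(9t)} = 1/(s-9). By frequency derivative: L{t·e^(9t)} = -d/ds[1/(s-9)] = -(-1)/(s-9)² = 1/(s-9)². Then L{3·t·e^(9t)} = 3·1/(s-9)² = 3/(s-9)²

Final answer: 3/(s-9)²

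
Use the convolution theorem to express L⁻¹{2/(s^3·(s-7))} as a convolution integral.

2/(s^3·(s-7)) = (2/s^3)·(1/(s-7)) = L{t^2}·L{e^(7t)}. So f(t) = t^2*e^(7t) = ∫₀ᵗ τ^2·e^(7(t-τ)) dτ

Final answer: ∫₀ᵗ τ^2·e^(7(t-τ)) dτ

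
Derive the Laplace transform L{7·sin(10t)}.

L{sin(ωt)} = ω/(s² + ω²), so L{sin(10t)} = 10/(s² + 100). Then L{7·sin(10t)} = 7·10/(s² + 100) = 70/(s² + 100)

Final answer: 70/(s² + 100)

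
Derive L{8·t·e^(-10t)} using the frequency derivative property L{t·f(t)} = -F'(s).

L{e^(-10t)} = 1/(s+10). By frequency derivative: L{t·e^(-10t)} = -d/ds[1/(s+10)] = -(-1)/(s+10)² = 1/(s+10)². Then L{8·t·e^(-10t)} = 8·1/(s+10)² = 8/(s+10)²

Final answer: 8/(s+10)²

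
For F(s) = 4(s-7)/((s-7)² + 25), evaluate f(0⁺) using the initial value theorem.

f(0⁺) = lim_{s→∞} sF(s) = lim_{s→∞} 4s(s-7)/((s-7)² + 25) = 4

Final answer: 4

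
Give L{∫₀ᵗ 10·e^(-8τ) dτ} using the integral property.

L{∫₀ᵗ f(τ)dτ} = F(s)/s with F(s) = 10/(s+8), so L{∫₀ᵗ 10·e^(-8τ) dτ} = 10/(s(s+8))

Final answer: 10/(s(s+8))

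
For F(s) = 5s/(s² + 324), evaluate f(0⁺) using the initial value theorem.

f(0⁺) = lim_{s→∞} s·5s/(s² + 324) = lim_{s→∞} 5s²/(s² + 324) = 5

Final answer: 5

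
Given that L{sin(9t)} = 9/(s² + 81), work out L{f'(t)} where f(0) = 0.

L{f'(t)} = s·F(s) - f(0) = s·9/(s² + 81) - 0 = 9s/(s² + 81)

Final answer: 9s/(s² + 81)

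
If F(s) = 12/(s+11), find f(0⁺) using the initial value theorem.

f(0⁺) = lim_{s→∞} s·12/(s+11) = lim_{s→∞} 12s/(s+11) = 12

Final answer: 12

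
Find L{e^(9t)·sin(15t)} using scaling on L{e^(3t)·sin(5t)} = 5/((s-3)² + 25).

Scaling with a=3: L{e^(9t)·sin(15t)} = (1/3) · 5/((s/3-3)² + 25). Simplifying: 15/((s-9)² + 225)

Final answer: 15/((s-9)² + 225)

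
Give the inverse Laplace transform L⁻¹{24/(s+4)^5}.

L⁻¹{n!/(s-a)^(n+1)} = t^n·e^(at), so L⁻¹{24/(s+4)^5} = t^4·e^(-4t)

Final answer: t^4·e^(-4t)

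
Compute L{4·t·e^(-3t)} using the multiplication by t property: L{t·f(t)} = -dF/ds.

Using L{t^n·e^(at)} = n!/(s-a)^(n+1), L{t·e^(-3t)} = 1/(s+3)^2, so L{4·t·e^(-3t)} = 4·1/(s+3)^2 = 4/(s+3)^2

Final answer: 4/(s+3)^2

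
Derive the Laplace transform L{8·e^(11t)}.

L{e^(at)} = 1/(s-a), so L{e^(11t)} = 1/(s-11). Then L{8·e^(11t)} = 8/(s-11)

Final answer: 8/(s-11)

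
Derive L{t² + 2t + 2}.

L{t² + 2t + 2} = 2/s³ + 2/s² + 2/s = 2/s³ + 2/s² + 2/s

Final answer: 2/s³ + 2/s² + 2/s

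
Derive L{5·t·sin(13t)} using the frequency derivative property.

L{sin(13t)} = 13/(s² + 169). By L{t·f(t)} = -F'(s): -d/ds[13/(s² + 169)] = -(13)·(-2s)/(s² + 169)² = 26s/(s² + 169)². Then L{5·t·sin(13t)} = 5·26s/(s² + 169)² = 130s/(s² + 169)²

Final answer: 130s/(s² + 169)²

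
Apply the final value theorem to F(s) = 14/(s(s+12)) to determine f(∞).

f(∞) = lim_{s→0} s·14/(s(s+12)) = lim_{s→0} 14/(s+12) = 14/12 = 7/6

Final answer: 7/6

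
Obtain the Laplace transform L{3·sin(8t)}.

L{sin(ωt)} = ω/(s² + ω²), so L{sin(8t)} = 8/(s² + 64). Then L{3·sin(8t)} = 3·8/(s² + 64) = 24/(s² + 64)

Final answer: 24/(s² + 64)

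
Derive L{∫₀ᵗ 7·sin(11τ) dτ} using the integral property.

L{∫₀ᵗ f(τ)dτ} = F(s)/s with F(s) = 77/(s² + 121), so the result is (77/(s² + 121))/s = 77/(s(s² + 121))

Final answer: 77/(s(s² + 121))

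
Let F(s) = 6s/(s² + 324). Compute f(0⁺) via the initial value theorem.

f(0⁺) = lim_{s→∞} s·6s/(s² + 324) = lim_{s→∞} 6s²/(s² + 324) = 6

Final answer: 6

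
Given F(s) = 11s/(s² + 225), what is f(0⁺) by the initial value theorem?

f(0⁺) = lim_{s→∞} s·11s/(s² + 225) = lim_{s→∞} 11s²/(s² + 225) = 11

Final answer: 11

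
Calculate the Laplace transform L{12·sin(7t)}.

L{sin(ωt)} = ω/(s² + ω²), so L{sin(7t)} = 7/(s² + 49). Then L{12·sin(7t)} = 12·7/(s² + 49) = 84/(s² + 49)

Final answer: 84/(s² + 49)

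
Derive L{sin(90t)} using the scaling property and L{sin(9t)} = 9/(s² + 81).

Using L{f(at)} = (1/a)F(s/a) with a=10: L{sin(90t)} = (1/10) · 9/((s/10)² + 81) = (1/10) · 9·100/(s² + 8100) = 90/(s² + 8100)

Final answer: 90/(s² + 8100)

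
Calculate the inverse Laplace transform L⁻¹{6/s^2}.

L⁻¹{n!/s^(n+1)} = t^n with n=1. So L⁻¹{1/s^2} = t, and L⁻¹{6/s^2} = (6/1)·t = 6·t

Final answer: 6·t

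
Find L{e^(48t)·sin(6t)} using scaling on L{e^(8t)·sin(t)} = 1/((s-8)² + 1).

Scaling with a=6: L{e^(48t)·sin(6t)} = (1/6) · 1/((s/6-8)² + 1). Simplifying: 6/((s-48)² + 36)

Final answer: 6/((s-48)² + 36)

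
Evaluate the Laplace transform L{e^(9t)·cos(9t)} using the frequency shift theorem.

Frequency shift: L{e^(at)f(t)} = F(s-a). L{e^(9t)·cos(9t)} = (s-9)/((s-9)² + 81)

Final answer: (s-9)/((s-9)² + 81)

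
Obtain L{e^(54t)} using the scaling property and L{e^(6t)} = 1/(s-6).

Using L{f(at)} = (1/a)F(s/a) with a=9 and f(t) = e^(6t): L{e^(54t)} = (1/9) · 1/((s/9)-6) = (1/9) · 9/(s-54) = 1/(s-54)

Final answer: 1/(s-54)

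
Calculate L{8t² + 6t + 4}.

L{8t² + 6t + 4} = 8·2/s³ + 6/s² + 4/s = 16/s³ + 6/s² + 4/s

Final answer: 16/s³ + 6/s² + 4/s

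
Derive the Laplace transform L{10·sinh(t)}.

L{sinh(ωt)} = ω/(s² - ω²), so L{sinh(t)} = 1/(s² - 1). Then L{10·sinh(t)} = 10·1/(s² - 1) = 10/(s² - 1)

Final answer: 10/(s² - 1)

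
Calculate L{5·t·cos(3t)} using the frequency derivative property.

L{cos(3t)} = s/(s² + 9). Derivative: d/ds[s/(s² + 9)] = [(s² + 9) - s·2s]/(s² + 9)² = (9 - s²)/(s² + 9)². So L{t·cos(3t)} = -F'(s) = (s² - 9)/(s² + 9)². Then L{5·t·cos(3t)} = 5·(s² - 9)/(s² + 9)²

Final answer: 5·(s² - 9)/(s² + 9)²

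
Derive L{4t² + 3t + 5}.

L{4t² + 3t + 5} = 4·2/s³ + 3/s² + 5/s = 8/s³ + 3/s² + 5/s

Final answer: 8/s³ + 3/s² + 5/s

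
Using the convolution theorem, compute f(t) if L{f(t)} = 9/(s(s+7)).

9/(s(s+7)) = (9/s)·(1/(s+7)) = L{9}·L{e^(-7t)}. By convolution, f(t) = 9*e^(-7t) = ∫₀ᵗ 9·e^(-7τ) dτ = 9·(1 - e^(-7t))/7

Final answer: 9·(1 - e^(-7t))/7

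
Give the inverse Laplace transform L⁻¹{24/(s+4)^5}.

L⁻¹{n!/(s-a)^(n+1)} = t^n·e^(at), so L⁻¹{24/(s+4)^5} = t^4·e^(-4t)

Final answer: t^4·e^(-4t)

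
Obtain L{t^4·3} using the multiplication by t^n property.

L{3} = 3/s. d^1/ds^1[1/s] = -1/s². d^2/ds^2[1/s] = 2/s^3. d^3/ds^3[1/s] = -6/s^4. d^4/ds^4[1/s] = 24/s^5. So L{t^4} = (-1)^{4}·24/s^5 = 24/s^5. Then L{t^4·3} = 3·24/s^5 = 72/s^5

Final answer: 72/s^5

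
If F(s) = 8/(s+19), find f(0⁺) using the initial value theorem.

f(0⁺) = lim_{s→∞} s·8/(s+19) = lim_{s→∞} 8s/(s+19) = 8

Final answer: 8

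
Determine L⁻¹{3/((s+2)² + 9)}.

Form: b/((s-a)² + b²) → e^(at)sin(bt). With a=-2, b=3

Final answer: e^(-2t)·sin(3t)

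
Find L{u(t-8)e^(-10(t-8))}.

u(t-a)f(t-a) with f(t)=e^(-10t). L{e^(-10t)} = 1/(s+10). By time shift: e^(-8s)/(s+10)

Final answer: e^(-8s)/(s+10)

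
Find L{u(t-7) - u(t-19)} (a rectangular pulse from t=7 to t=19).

L{u(t-a)} = e^(-as)/s. L{u(t-7) - u(t-19)} = (e^(-7s) - e^(-19s))/s

Final answer: (e^(-7s) - e^(-19s))/s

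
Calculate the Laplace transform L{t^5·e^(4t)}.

L{t^n·e^(at)} = n!/(s-a)^(n+1), so L{t^5·e^(4t)} = 120/(s-4)^6

Final answer: 120/(s-4)^6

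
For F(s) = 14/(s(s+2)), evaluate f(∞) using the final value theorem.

f(∞) = lim_{s→0} s·14/(s(s+2)) = lim_{s→0} 14/(s+2) = 14/2 = 7

Final answer: 7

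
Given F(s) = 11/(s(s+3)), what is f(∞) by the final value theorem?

f(∞) = lim_{s→0} s·11/(s(s+3)) = lim_{s→0} 11/(s+3) = 11/3 = 11/3

Final answer: 11/3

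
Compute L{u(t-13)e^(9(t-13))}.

u(t-a)f(t-a) with f(t)=e^(9t). L{e^(9t)} = 1/(s-9). By time shift: e^(-13s)/(s-9)

Final answer: e^(-13s)/(s-9)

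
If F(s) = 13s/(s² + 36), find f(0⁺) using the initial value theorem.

f(0⁺) = lim_{s→∞} s·13s/(s² + 36) = lim_{s→∞} 13s²/(s² + 36) = 13

Final answer: 13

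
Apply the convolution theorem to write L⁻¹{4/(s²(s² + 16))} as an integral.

4/(s²(s² + 16)) = (1/s²)·(4/(s² + 16)) = L{t}·L{sin(4t)}. So f(t) = t*(sin(4t)) = ∫₀ᵗ τ·sin(4(t-τ)) dτ

Final answer: ∫₀ᵗ τ·sin(4(t-τ)) dτ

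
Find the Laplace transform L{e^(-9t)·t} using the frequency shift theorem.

L{e^(at)·t^n} = n!/(s-a)^(n+1), so L{e^(-9t)·t} = 1/(s+9)^2

Final answer: 1/(s+9)^2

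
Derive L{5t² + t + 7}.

L{5t² + t + 7} = 5·2/s³ + 1/s² + 7/s = 10/s³ + 1/s² + 7/s

Final answer: 10/s³ + 1/s² + 7/s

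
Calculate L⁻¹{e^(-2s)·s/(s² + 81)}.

L⁻¹{s/(s² + 81)} = cos(9t). By the time shift theorem, L⁻¹{e^(-as)F(s)} = u(t-a)f(t-a) with a=2, so L⁻¹{e^(-2s)·s/(s² + 81)} = u(t-2)·cos(9(t-2))

Final answer: u(t-2)·cos(9(t-2))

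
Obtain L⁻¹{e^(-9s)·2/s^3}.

L⁻¹{2/s^3} = t^2. By the time shift theorem, L⁻¹{e^(-as)F(s)} = u(t-a)f(t-a) with a=9, so L⁻¹{e^(-9s)·2/s^3} = u(t-9)·(t-9)^2

Final answer: u(t-9)·(t-9)^2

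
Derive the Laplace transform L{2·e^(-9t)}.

L{e^(at)} = 1/(s-a), so L{e^(-9t)} = 1/(s+9). Then L{2·e^(-9t)} = 2/(s+9)

Final answer: 2/(s+9)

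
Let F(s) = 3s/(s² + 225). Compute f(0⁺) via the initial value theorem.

f(0⁺) = lim_{s→∞} s·3s/(s² + 225) = lim_{s→∞} 3s²/(s² + 225) = 3

Final answer: 3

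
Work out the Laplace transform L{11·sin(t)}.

L{sin(ωt)} = ω/(s² + ω²), so L{sin(t)} = 1/(s² + 1). Then L{11·sin(t)} = 11·1/(s² + 1) = 11/(s² + 1)

Final answer: 11/(s² + 1)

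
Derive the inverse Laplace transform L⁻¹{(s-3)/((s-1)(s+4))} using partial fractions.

Using partial fractions, f(t) = (-2e^t + 7e^(-4t))/5

Final answer: (-2e^t + 7e^(-4t))/5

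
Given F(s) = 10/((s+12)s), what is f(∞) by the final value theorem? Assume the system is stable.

f(∞) = lim_{s→0} sF(s) = lim_{s→0} 10/(s+12) = 5/6

Final answer: 5/6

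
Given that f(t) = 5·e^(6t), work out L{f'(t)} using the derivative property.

f(0) = 5, F(s) = 5/(s-6). L{f'(t)} = s·F(s) - f(0) = 5s/(s-6) - 5 = (5s - 5(s-6))/(s-6) = 30/(s-6)

Final answer: 30/(s-6)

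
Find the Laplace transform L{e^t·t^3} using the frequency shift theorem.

L{e^(at)·t^n} = n!/(s-a)^(n+1), so L{e^t·t^3} = 6/(s-1)^4

Final answer: 6/(s-1)^4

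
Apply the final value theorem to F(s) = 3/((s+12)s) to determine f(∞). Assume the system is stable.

f(∞) = lim_{s→0} sF(s) = lim_{s→0} 3/(s+12) = 1/4

Final answer: 1/4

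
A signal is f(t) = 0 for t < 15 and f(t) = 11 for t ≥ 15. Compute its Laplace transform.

f(t) = 11·u(t-15). L{u(t-15)} = e^(-15s)/s, so L{f(t)} = 11·e^(-15s)/s

Final answer: 11·e^(-15s)/s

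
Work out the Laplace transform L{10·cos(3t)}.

L{cos(ωt)} = s/(s² + ω²), so L{cos(3t)} = s/(s² + 9). Then L{10·cos(3t)} = 10·s/(s² + 9) = 10s/(s² + 9)

Final answer: 10s/(s² + 9)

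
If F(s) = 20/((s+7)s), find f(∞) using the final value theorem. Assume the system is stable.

f(∞) = lim_{s→0} sF(s) = lim_{s→0} 20/(s+7) = 20/7

Final answer: 20/7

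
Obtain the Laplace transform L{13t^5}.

L{13t^5} = 13 · L{t^5} = 13 · 120/s^6 = 1560/s^6

Final answer: 1560/s^6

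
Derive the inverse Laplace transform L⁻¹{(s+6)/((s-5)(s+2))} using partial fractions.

Using partial fractions, f(t) = (11e^(5t) - 4e^(-2t))/7

Final answer: (11e^(5t) - 4e^(-2t))/7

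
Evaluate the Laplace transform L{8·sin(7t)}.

L{sin(ωt)} = ω/(s² + ω²), so L{sin(7t)} = 7/(s² + 49). Then L{8·sin(7t)} = 8·7/(s² + 49) = 56/(s² + 49)

Final answer: 56/(s² + 49)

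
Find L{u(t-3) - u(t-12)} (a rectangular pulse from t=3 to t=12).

L{u(t-a)} = e^(-as)/s. L{u(t-3) - u(t-12)} = (e^(-3s) - e^(-12s))/s

Final answer: (e^(-3s) - e^(-12s))/s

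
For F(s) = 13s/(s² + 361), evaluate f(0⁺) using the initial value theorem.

f(0⁺) = lim_{s→∞} s·13s/(s² + 361) = lim_{s→∞} 13s²/(s² + 361) = 13

Final answer: 13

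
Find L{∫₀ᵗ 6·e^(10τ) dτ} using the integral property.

L{∫₀ᵗ f(τ)dτ} = F(s)/s with F(s) = 6/(s-10), so L{∫₀ᵗ 6·e^(10τ) dτ} = 6/(s(s-10))

Final answer: 6/(s(s-10))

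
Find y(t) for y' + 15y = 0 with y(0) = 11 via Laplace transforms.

L{y'} + 15L{y} = 0. sY - 11 + 15Y = 0. Y(s+15) = 11. Y = 11/(s+15)

Final answer: y(t) = 11e^(-15t)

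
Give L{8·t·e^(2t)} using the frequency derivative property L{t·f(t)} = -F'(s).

L{e^(2t)} = 1/(s-2). By frequency derivative: L{t·e^(2t)} = -d/ds[1/(s-2)] = -(-1)/(s-2)² = 1/(s-2)². Then L{8·t·e^(2t)} = 8·1/(s-2)² = 8/(s-2)²

Final answer: 8/(s-2)²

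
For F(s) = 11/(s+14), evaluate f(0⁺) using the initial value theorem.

f(0⁺) = lim_{s→∞} s·11/(s+14) = lim_{s→∞} 11s/(s+14) = 11

Final answer: 11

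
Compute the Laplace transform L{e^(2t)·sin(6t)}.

L{e^(at)·sin(ωt)} = ω/((s-a)² + ω²), so L{e^(2t)·sin(6t)} = 6/((s-2)² + 36)

Final answer: 6/((s-2)² + 36)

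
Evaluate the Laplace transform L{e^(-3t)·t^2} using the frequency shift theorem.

L{e^(at)·t^n} = n!/(s-a)^(n+1), so L{e^(-3t)·t^2} = 2/(s+3)^3

Final answer: 2/(s+3)^3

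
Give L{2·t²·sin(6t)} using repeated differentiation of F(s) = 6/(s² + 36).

F(s) = 6/(s² + 36). F'(s) = -12s/(s² + 36)². F''(s) = -12(36 - 3s²)/(s² + 36)³ = (36s² - 432)/(s² + 36)³. So L{t²·sin(6t)} = (-1)² F''(s) = (36s² - 432)/(s² + 36)³. Then L{2·t²·sin(6t)} = 2·(36s² - 432)/(s² + 36)³ = (72s² - 864)/(s² + 36)³

Final answer: (72s² - 864)/(s² + 36)³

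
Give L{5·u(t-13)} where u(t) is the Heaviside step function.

L{u(t-a)} = e^(-as)/s. Here a=13, so L{u(t-13)} = e^(-13s)/s, and L{5·u(t-13)} = 5·e^(-13s)/s

Final answer: 5·e^(-13s)/s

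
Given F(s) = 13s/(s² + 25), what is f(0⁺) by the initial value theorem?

f(0⁺) = lim_{s→∞} s·13s/(s² + 25) = lim_{s→∞} 13s²/(s² + 25) = 13

Final answer: 13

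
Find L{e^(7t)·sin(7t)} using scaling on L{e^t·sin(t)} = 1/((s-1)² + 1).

Scaling with a=7: L{e^(7t)·sin(7t)} = (1/7) · 1/((s/7-1)² + 1). Simplifying: 7/((s-7)² + 49)

Final answer: 7/((s-7)² + 49)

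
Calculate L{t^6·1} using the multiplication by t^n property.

L{1} = 1/s. d^1/ds^1[1/s] = -1/s². d^2/ds^2[1/s] = 2/s^3. d^3/ds^3[1/s] = -6/s^4. d^4/ds^4[1/s] = 24/s^5. d^5/ds^5[1/s] = -120/s^6. d^6/ds^6[1/s] = 720/s^7. So L{t^6} = (-1)^{6}·720/s^7 = 720/s^7

Final answer: 720/s^7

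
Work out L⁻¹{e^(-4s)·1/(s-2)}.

L⁻¹{1/(s-2)} = e^(2t). By the time shift theorem, L⁻¹{e^(-as)F(s)} = u(t-a)f(t-a) with a=4, so L⁻¹{e^(-4s)·1/(s-2)} = u(t-4)·e^(2(t-4))

Final answer: u(t-4)·e^(2(t-4))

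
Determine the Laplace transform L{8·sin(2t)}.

L{sin(ωt)} = ω/(s² + ω²), so L{sin(2t)} = 2/(s² + 4). Then L{8·sin(2t)} = 8·2/(s² + 4) = 16/(s² + 4)

Final answer: 16/(s² + 4)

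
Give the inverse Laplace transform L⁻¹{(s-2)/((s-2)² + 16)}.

Using frequency shift, L⁻¹{(s-2)/((s-2)² + 16)} = e^(2t)·cos(4t)

Final answer: e^(2t)·cos(4t)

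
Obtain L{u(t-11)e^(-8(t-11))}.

u(t-a)f(t-a) with f(t)=e^(-8t). L{e^(-8t)} = 1/(s+8). By time shift: e^(-11s)/(s+8)

Final answer: e^(-11s)/(s+8)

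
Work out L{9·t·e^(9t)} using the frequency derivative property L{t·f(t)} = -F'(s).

L{e^(9t)} = 1/(s-9). By frequency derivative: L{t·e^(9t)} = -d/ds[1/(s-9)] = -(-1)/(s-9)² = 1/(s-9)². Then L{9·t·e^(9t)} = 9·1/(s-9)² = 9/(s-9)²

Final answer: 9/(s-9)²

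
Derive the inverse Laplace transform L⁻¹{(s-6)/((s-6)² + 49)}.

Using frequency shift, L⁻¹{(s-6)/((s-6)² + 49)} = e^(6t)·cos(7t)

Final answer: e^(6t)·cos(7t)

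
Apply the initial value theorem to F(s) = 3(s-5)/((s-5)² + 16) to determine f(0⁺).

f(0⁺) = lim_{s→∞} sF(s) = lim_{s→∞} 3s(s-5)/((s-5)² + 16) = 3

Final answer: 3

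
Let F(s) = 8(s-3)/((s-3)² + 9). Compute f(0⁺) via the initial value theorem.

f(0⁺) = lim_{s→∞} sF(s) = lim_{s→∞} 8s(s-3)/((s-3)² + 9) = 8

Final answer: 8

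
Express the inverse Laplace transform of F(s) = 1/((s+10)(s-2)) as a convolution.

1/((s+10)(s-2)) = (1/(s+10))·(1/(s-2)) = L{e^(-10t)}·L{e^(2t)}. So f(t) = e^(-10t)*e^(2t) = ∫₀ᵗ e^(-10τ)·e^(2(t-τ)) dτ

Final answer: ∫₀ᵗ e^(-10τ)·e^(2(t-τ)) dτ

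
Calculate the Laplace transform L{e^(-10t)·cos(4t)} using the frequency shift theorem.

Frequency shift: L{e^(at)f(t)} = F(s-a). L{e^(-10t)·cos(4t)} = (s+10)/((s+10)² + 16)

Final answer: (s+10)/((s+10)² + 16)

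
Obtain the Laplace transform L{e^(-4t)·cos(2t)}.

L{e^(at)·cos(ωt)} = (s-a)/((s-a)² + ω²), so L{e^(-4t)·cos(2t)} = (s+4)/((s+4)² + 4)

Final answer: (s+4)/((s+4)² + 4)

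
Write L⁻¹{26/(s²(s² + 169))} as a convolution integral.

26/(s²(s² + 169)) = (1/s²)·(26/(s² + 169)) = L{t}·L{2·sin(13t)}. So f(t) = t*(2·sin(13t)) = ∫₀ᵗ 2τ·sin(13(t-τ)) dτ

Final answer: ∫₀ᵗ 2τ·sin(13(t-τ)) dτ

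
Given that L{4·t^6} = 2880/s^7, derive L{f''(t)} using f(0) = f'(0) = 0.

L{f''(t)} = s²F(s) - sf(0) - f'(0) = s²·2880/s^7 - 0 - 0 = 2880/s^5

Final answer: 2880/s^5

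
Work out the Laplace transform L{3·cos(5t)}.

L{cos(ωt)} = s/(s² + ω²), so L{cos(5t)} = s/(s² + 25). Then L{3·cos(5t)} = 3·s/(s² + 25) = 3s/(s² + 25)

Final answer: 3s/(s² + 25)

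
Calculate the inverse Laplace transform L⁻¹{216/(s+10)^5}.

L⁻¹{n!/(s-a)^(n+1)} = t^n·e^(at) with n=4, a=-10. So L⁻¹{24/(s+10)^5} = t^4·e^(-10t), and L⁻¹{216/(s+10)^5} = (216/24)·t^4·e^(-10t) = 9·t^4·e^(-10t)

Final answer: 9·t^4·e^(-10t)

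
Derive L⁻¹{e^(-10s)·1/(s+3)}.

L⁻¹{1/(s+3)} = e^(-3t). By the time shift theorem, L⁻¹{e^(-as)F(s)} = u(t-a)f(t-a) with a=10, so L⁻¹{e^(-10s)·1/(s+3)} = u(t-10)·e^(-3(t-10))

Final answer: u(t-10)·e^(-3(t-10))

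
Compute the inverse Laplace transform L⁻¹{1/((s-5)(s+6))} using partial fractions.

Decompose: A/(s-5) + B/(s+6). A = 1/11, B = -1/11. f(t) = (e^(5t) - e^(-6t))/11

Final answer: (e^(5t) - e^(-6t))/11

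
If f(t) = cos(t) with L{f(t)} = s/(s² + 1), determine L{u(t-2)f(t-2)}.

Time shift theorem: L{u(t-a)f(t-a)} = e^(-as)F(s). Here a=2, F(s) = s/(s² + 1), so L{u(t-2)f(t-2)} = e^(-2s)·s/(s² + 1)

Final answer: e^(-2s)·s/(s² + 1)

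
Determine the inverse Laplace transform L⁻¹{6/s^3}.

L⁻¹{n!/s^(n+1)} = t^n with n=2. So L⁻¹{2/s^3} = t^2, and L⁻¹{6/s^3} = (6/2)·t^2 = 3·t^2

Final answer: 3·t^2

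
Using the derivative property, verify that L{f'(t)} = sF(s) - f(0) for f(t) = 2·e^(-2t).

f'(t) = -4e^(-2t). Direct: L{f'(t)} = -4/(s+2). Property: s·2/(s+2) - 2 = (2s - 2(s+2))/(s+2) = -4/(s+2). ✓

Final answer: -4/(s+2)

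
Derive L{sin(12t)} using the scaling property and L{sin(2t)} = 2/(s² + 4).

Using L{f(at)} = (1/a)F(s/a) with a=6: L{sin(12t)} = (1/6) · 2/((s/6)² + 4) = (1/6) · 2·36/(s² + 144) = 12/(s² + 144)

Final answer: 12/(s² + 144)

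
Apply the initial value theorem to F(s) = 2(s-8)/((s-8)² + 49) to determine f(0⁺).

f(0⁺) = lim_{s→∞} sF(s) = lim_{s→∞} 2s(s-8)/((s-8)² + 49) = 2

Final answer: 2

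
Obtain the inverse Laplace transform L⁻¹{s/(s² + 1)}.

L⁻¹{s/(s² + 1)} = cos(t)

Final answer: cos(t)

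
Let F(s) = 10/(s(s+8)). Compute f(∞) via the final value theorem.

f(∞) = lim_{s→0} s·10/(s(s+8)) = lim_{s→0} 10/(s+8) = 10/8 = 5/4

Final answer: 5/4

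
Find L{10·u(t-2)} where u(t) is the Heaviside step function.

L{u(t-a)} = e^(-as)/s. Here a=2, so L{u(t-2)} = e^(-2s)/s, and L{10·u(t-2)} = 10·e^(-2s)/s

Final answer: 10·e^(-2s)/s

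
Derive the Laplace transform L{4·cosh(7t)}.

L{cosh(ωt)} = s/(s² - ω²), so L{cosh(7t)} = s/(s² - 49). Then L{4·cosh(7t)} = 4·s/(s² - 49) = 4s/(s² - 49)

Final answer: 4s/(s² - 49)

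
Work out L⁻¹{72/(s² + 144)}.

This is the form c·a/(s² + a²) with a = 12, c = 6. L⁻¹ = 6·sin(12t)

Final answer: 6·sin(12t)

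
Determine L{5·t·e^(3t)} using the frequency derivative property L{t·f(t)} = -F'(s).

L{e^(3t)} = 1/(s-3). By frequency derivative: L{t·e^(3t)} = -d/ds[1/(s-3)] = -(-1)/(s-3)² = 1/(s-3)². Then L{5·t·e^(3t)} = 5·1/(s-3)² = 5/(s-3)²

Final answer: 5/(s-3)²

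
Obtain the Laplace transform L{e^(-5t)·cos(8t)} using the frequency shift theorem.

Frequency shift: L{e^(at)f(t)} = F(s-a). L{e^(-5t)·cos(8t)} = (s+5)/((s+5)² + 64)

Final answer: (s+5)/((s+5)² + 64)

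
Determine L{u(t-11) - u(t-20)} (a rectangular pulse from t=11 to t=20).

L{u(t-a)} = e^(-as)/s. L{u(t-11) - u(t-20)} = (e^(-11s) - e^(-20s))/s

Final answer: (e^(-11s) - e^(-20s))/s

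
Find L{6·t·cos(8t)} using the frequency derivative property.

L{cos(8t)} = s/(s² + 64). Derivative: d/ds[s/(s² + 64)] = [(s² + 64) - s·2s]/(s² + 64)² = (64 - s²)/(s² + 64)². So L{t·cos(8t)} = -F'(s) = (s² - 64)/(s² + 64)². Then L{6·t·cos(8t)} = 6·(s² - 64)/(s² + 64)²

Final answer: 6·(s² - 64)/(s² + 64)²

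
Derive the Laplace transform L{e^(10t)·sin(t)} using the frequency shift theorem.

Frequency shift: L{e^(at)f(t)} = F(s-a). L{e^(10t)·sin(t)} = 1/((s-10)² + 1)

Final answer: 1/((s-10)² + 1)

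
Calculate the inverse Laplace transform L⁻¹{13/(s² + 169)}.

L⁻¹{13/(s² + 169)} = sin(13t)

Final answer: sin(13t)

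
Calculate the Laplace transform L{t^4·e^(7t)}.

L{t^n·e^(at)} = n!/(s-a)^(n+1), so L{t^4·e^(7t)} = 24/(s-7)^5

Final answer: 24/(s-7)^5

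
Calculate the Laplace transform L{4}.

L{4} = 4 · L{1} = 4/s

Final answer: 4/s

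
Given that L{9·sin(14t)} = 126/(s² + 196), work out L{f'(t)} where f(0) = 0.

L{f'(t)} = s·F(s) - f(0) = s·126/(s² + 196) - 0 = 126s/(s² + 196)

Final answer: 126s/(s² + 196)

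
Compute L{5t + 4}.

L{5t + 4} = 5·L{t} + 4·L{1} = 5/s² + 4/s

Final answer: 5/s² + 4/s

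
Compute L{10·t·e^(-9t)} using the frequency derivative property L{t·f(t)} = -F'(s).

L{e^(-9t)} = 1/(s+9). By frequency derivative: L{t·e^(-9t)} = -d/ds[1/(s+9)] = -(-1)/(s+9)² = 1/(s+9)². Then L{10·t·e^(-9t)} = 10·1/(s+9)² = 10/(s+9)²

Final answer: 10/(s+9)²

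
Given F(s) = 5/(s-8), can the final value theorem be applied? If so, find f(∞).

sF(s) = 5s/(s-8) has a pole at s = 8 in the right half-plane. Theorem does NOT apply (unstable system; f(t) = 5·e^(8t) grows without bound).

Final answer: Not applicable (unstable)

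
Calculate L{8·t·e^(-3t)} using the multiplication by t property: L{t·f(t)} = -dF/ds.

Using L{t^n·e^(at)} = n!/(s-a)^(n+1), L{t·e^(-3t)} = 1/(s+3)^2, so L{8·t·e^(-3t)} = 8·1/(s+3)^2 = 8/(s+3)^2

Final answer: 8/(s+3)^2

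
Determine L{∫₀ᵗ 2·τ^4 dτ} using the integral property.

L{∫₀ᵗ f(τ)dτ} = F(s)/s with f(t) = 2t^4. F(s) = 48/s^5, so L{∫₀ᵗ 2·τ^4 dτ} = (48/s^5)/s = 48/s^6. (Check: ∫₀ᵗ 2·τ^4 dτ = 2t^5/5.)

Final answer: 48/s^6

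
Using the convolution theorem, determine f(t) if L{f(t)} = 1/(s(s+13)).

1/(s(s+13)) = (1/s)·(1/(s+13)) = L{1}·L{e^(-13t)}. By convolution, f(t) = 1*e^(-13t) = ∫₀ᵗ 1·e^(-13τ) dτ = (1 - e^(-13t))/13

Final answer: (1 - e^(-13t))/13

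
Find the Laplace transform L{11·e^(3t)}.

L{e^(at)} = 1/(s-a), so L{e^(3t)} = 1/(s-3). Then L{11·e^(3t)} = 11/(s-3)

Final answer: 11/(s-3)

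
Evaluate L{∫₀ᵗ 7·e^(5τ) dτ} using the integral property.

L{∫₀ᵗ f(τ)dτ} = F(s)/s with F(s) = 7/(s-5), so L{∫₀ᵗ 7·e^(5τ) dτ} = 7/(s(s-5))

Final answer: 7/(s(s-5))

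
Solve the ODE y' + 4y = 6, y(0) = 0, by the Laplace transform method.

sY + 4Y = 6/s. Y = 6/(s(s+4)). Partial fractions: Y = 3/2/s - 3/2/(s+4)

Final answer: y(t) = 3/2(1 - e^(-4t))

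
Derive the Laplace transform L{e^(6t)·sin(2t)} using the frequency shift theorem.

Frequency shift: L{e^(at)f(t)} = F(s-a). L{e^(6t)·sin(2t)} = 2/((s-6)² + 4)

Final answer: 2/((s-6)² + 4)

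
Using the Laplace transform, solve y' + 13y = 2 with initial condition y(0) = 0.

sY + 13Y = 2/s. Y = 2/(s(s+13)). Partial fractions: Y = 2/13/s - 2/13/(s+13)

Final answer: y(t) = 2/13(1 - e^(-13t))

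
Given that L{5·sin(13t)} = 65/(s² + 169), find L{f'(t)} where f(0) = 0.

L{f'(t)} = s·F(s) - f(0) = s·65/(s² + 169) - 0 = 65s/(s² + 169)

Final answer: 65s/(s² + 169)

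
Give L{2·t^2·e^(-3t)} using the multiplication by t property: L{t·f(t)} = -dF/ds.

Using L{t^n·e^(at)} = n!/(s-a)^(n+1), L{t^2·e^(-3t)} = 2/(s+3)^3, so L{2·t^2·e^(-3t)} = 2·2/(s+3)^3 = 4/(s+3)^3

Final answer: 4/(s+3)^3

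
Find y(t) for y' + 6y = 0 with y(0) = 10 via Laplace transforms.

L{y'} + 6L{y} = 0. sY - 10 + 6Y = 0. Y(s+6) = 10. Y = 10/(s+6)

Final answer: y(t) = 10e^(-6t)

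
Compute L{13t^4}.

L{t^n} = n!/s^(n+1). So L{13t^4} = 13·4!/s^5 = 312/s^5

Final answer: 312/s^5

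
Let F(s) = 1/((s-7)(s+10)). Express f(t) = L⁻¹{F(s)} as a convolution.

1/((s-7)(s+10)) = (1/(s-7))·(1/(s+10)) = L{e^(7t)}·L{e^(-10t)}. So f(t) = e^(7t)*e^(-10t) = ∫₀ᵗ e^(7τ)·e^(-10(t-τ)) dτ

Final answer: ∫₀ᵗ e^(7τ)·e^(-10(t-τ)) dτ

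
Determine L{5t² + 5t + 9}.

L{5t² + 5t + 9} = 5·2/s³ + 5/s² + 9/s = 10/s³ + 5/s² + 9/s

Final answer: 10/s³ + 5/s² + 9/s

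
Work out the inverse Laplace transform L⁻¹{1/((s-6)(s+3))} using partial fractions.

Decompose: A/(s-6) + B/(s+3). A = 1/9, B = -1/9. f(t) = (e^(6t) - e^(-3t))/9

Final answer: (e^(6t) - e^(-3t))/9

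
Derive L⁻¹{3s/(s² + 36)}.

This is the form c·s/(s² + a²) with a = 6, c = 3. L⁻¹ = 3·cos(6t)

Final answer: 3·cos(6t)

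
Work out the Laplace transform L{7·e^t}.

L{e^(at)} = 1/(s-a), so L{e^t} = 1/(s-1). Then L{7·e^t} = 7/(s-1)

Final answer: 7/(s-1)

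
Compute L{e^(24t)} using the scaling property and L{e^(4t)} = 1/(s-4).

Using L{f(at)} = (1/a)F(s/a) with a=6 and f(t) = e^(4t): L{e^(24t)} = (1/6) · 1/((s/6)-4) = (1/6) · 6/(s-24) = 1/(s-24)

Final answer: 1/(s-24)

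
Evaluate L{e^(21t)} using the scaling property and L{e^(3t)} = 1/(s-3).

Using L{f(at)} = (1/a)F(s/a) with a=7 and f(t) = e^(3t): L{e^(21t)} = (1/7) · 1/((s/7)-3) = (1/7) · 7/(s-21) = 1/(s-21)

Final answer: 1/(s-21)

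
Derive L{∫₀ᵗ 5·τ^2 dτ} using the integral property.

L{∫₀ᵗ f(τ)dτ} = F(s)/s with f(t) = 5t^2. F(s) = 10/s^3, so L{∫₀ᵗ 5·τ^2 dτ} = (10/s^3)/s = 10/s^4. (Check: ∫₀ᵗ 5·τ^2 dτ = 5t^3/3.)

Final answer: 10/s^4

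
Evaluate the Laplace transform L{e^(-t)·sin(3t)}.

L{e^(at)·sin(ωt)} = ω/((s-a)² + ω²), so L{e^(-t)·sin(3t)} = 3/((s+1)² + 9)

Final answer: 3/((s+1)² + 9)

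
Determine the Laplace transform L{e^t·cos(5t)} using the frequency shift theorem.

Frequency shift: L{e^(at)f(t)} = F(s-a). L{e^t·cos(5t)} = (s-1)/((s-1)² + 25)

Final answer: (s-1)/((s-1)² + 25)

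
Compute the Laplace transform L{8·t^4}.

L{t^n} = n!/s^(n+1), so L{t^4} = 24/s^5. Then L{8·t^4} = 8·24/s^5 = 192/s^5

Final answer: 192/s^5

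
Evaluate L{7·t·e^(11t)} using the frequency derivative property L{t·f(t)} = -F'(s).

L{e^(11t)} = 1/(s-11). By frequency derivative: L{t·e^(11t)} = -d/ds[1/(s-11)] = -(-1)/(s-11)² = 1/(s-11)². Then L{7·t·e^(11t)} = 7·1/(s-11)² = 7/(s-11)²

Final answer: 7/(s-11)²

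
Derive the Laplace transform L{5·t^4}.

L{t^n} = n!/s^(n+1), so L{t^4} = 24/s^5. Then L{5·t^4} = 5·24/s^5 = 120/s^5

Final answer: 120/s^5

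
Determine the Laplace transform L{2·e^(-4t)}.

L{e^(at)} = 1/(s-a), so L{e^(-4t)} = 1/(s+4). Then L{2·e^(-4t)} = 2/(s+4)

Final answer: 2/(s+4)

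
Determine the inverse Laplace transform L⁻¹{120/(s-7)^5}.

L⁻¹{n!/(s-a)^(n+1)} = t^n·e^(at) with n=4, a=7. So L⁻¹{24/(s-7)^5} = t^4·e^(7t), and L⁻¹{120/(s-7)^5} = (120/24)·t^4·e^(7t) = 5·t^4·e^(7t)

Final answer: 5·t^4·e^(7t)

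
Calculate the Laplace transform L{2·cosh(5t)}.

L{cosh(ωt)} = s/(s² - ω²), so L{cosh(5t)} = s/(s² - 25). Then L{2·cosh(5t)} = 2·s/(s² - 25) = 2s/(s² - 25)

Final answer: 2s/(s² - 25)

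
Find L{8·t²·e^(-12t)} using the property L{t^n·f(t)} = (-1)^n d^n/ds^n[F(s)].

L{e^(-12t)} = 1/(s+12). d/ds[1/(s+12)] = -1/(s+12)². d²/ds²[1/(s+12)] = 2/(s+12)³. So L{t²·e^(-12t)} = (-1)² · 2/(s+12)³ = 2/(s+12)³. Then L{8·t²·e^(-12t)} = 8·2/(s+12)³ = 16/(s+12)³

Final answer: 16/(s+12)³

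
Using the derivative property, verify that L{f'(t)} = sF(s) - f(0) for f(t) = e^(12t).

f'(t) = 12e^(12t). Direct: L{f'(t)} = 12/(s-12). Property: s·1/(s-12) - 1 = (s - (s-12))/(s-12) = 12/(s-12). ✓

Final answer: 12/(s-12)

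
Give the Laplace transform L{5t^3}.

L{5t^3} = 5 · L{t^3} = 5 · 6/s^4 = 30/s^4

Final answer: 30/s^4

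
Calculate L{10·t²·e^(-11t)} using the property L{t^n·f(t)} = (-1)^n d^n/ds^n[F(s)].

L{e^(-11t)} = 1/(s+11). d/ds[1/(s+11)] = -1/(s+11)². d²/ds²[1/(s+11)] = 2/(s+11)³. So L{t²·e^(-11t)} = (-1)² · 2/(s+11)³ = 2/(s+11)³. Then L{10·t²·e^(-11t)} = 10·2/(s+11)³ = 20/(s+11)³

Final answer: 20/(s+11)³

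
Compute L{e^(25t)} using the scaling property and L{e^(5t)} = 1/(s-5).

Using L{f(at)} = (1/a)F(s/a) with a=5 and f(t) = e^(5t): L{e^(25t)} = (1/5) · 1/((s/5)-5) = (1/5) · 5/(s-25) = 1/(s-25)

Final answer: 1/(s-25)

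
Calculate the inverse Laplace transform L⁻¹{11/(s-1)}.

L⁻¹{1/(s-a)} = e^(at), so L⁻¹{1/(s-1)} = e^t, and L⁻¹{11/(s-1)} = 11·e^t

Final answer: 11·e^t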